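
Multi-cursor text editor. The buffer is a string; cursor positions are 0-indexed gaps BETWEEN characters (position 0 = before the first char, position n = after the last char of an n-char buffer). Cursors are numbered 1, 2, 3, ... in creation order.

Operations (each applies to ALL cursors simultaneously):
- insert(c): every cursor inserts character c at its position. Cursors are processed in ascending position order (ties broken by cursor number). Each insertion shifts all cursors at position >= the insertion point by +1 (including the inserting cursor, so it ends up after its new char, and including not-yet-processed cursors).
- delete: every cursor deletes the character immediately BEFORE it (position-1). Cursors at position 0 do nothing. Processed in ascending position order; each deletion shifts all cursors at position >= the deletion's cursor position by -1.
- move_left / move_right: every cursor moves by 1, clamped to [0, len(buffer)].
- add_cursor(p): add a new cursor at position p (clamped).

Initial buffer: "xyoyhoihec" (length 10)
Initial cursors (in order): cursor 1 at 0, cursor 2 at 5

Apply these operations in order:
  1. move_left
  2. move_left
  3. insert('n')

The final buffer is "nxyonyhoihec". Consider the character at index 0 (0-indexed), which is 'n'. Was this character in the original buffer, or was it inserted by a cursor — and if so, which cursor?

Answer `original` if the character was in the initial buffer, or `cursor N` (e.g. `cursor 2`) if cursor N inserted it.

Answer: cursor 1

Derivation:
After op 1 (move_left): buffer="xyoyhoihec" (len 10), cursors c1@0 c2@4, authorship ..........
After op 2 (move_left): buffer="xyoyhoihec" (len 10), cursors c1@0 c2@3, authorship ..........
After op 3 (insert('n')): buffer="nxyonyhoihec" (len 12), cursors c1@1 c2@5, authorship 1...2.......
Authorship (.=original, N=cursor N): 1 . . . 2 . . . . . . .
Index 0: author = 1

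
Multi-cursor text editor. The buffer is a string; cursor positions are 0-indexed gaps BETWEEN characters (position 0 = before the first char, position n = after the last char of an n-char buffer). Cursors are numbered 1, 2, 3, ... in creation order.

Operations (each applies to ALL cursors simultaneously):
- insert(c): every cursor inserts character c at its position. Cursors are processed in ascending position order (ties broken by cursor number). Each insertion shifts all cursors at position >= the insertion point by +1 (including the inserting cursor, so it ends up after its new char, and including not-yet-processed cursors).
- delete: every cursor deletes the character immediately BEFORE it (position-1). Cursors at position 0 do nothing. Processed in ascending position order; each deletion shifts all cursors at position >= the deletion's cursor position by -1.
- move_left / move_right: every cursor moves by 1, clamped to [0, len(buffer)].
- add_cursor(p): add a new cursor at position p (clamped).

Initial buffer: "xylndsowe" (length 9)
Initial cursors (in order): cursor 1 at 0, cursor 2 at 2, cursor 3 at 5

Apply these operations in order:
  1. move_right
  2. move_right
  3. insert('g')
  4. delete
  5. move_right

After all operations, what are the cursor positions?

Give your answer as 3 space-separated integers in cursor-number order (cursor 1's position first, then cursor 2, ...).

After op 1 (move_right): buffer="xylndsowe" (len 9), cursors c1@1 c2@3 c3@6, authorship .........
After op 2 (move_right): buffer="xylndsowe" (len 9), cursors c1@2 c2@4 c3@7, authorship .........
After op 3 (insert('g')): buffer="xyglngdsogwe" (len 12), cursors c1@3 c2@6 c3@10, authorship ..1..2...3..
After op 4 (delete): buffer="xylndsowe" (len 9), cursors c1@2 c2@4 c3@7, authorship .........
After op 5 (move_right): buffer="xylndsowe" (len 9), cursors c1@3 c2@5 c3@8, authorship .........

Answer: 3 5 8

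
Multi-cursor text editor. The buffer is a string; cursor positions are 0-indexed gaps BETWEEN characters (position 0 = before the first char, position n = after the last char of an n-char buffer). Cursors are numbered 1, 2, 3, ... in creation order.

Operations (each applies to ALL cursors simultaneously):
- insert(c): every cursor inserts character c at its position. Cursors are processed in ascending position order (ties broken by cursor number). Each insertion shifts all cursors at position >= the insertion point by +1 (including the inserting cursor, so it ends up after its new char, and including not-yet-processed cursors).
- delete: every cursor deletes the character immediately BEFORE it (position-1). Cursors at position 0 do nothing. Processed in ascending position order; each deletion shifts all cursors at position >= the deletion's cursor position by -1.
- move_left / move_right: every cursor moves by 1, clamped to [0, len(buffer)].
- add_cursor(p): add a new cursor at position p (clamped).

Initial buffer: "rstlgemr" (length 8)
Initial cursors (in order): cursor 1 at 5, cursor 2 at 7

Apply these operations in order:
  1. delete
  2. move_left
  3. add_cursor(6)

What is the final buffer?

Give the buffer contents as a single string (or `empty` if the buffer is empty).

Answer: rstler

Derivation:
After op 1 (delete): buffer="rstler" (len 6), cursors c1@4 c2@5, authorship ......
After op 2 (move_left): buffer="rstler" (len 6), cursors c1@3 c2@4, authorship ......
After op 3 (add_cursor(6)): buffer="rstler" (len 6), cursors c1@3 c2@4 c3@6, authorship ......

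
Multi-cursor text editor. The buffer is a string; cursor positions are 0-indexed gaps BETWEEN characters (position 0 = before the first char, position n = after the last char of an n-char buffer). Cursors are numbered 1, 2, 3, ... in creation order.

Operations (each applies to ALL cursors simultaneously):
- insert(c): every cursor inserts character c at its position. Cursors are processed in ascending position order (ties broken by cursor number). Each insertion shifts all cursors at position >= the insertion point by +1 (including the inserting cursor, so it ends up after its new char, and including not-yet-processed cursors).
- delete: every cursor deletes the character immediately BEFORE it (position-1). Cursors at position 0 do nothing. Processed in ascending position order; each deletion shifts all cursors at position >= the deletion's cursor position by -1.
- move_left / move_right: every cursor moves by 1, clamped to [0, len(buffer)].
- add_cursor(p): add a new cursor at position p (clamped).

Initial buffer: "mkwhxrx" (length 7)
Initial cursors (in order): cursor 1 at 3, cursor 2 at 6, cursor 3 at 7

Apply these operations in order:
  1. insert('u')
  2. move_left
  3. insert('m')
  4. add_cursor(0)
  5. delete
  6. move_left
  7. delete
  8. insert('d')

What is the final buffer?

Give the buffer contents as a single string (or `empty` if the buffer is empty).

Answer: dmdwuhdrdxu

Derivation:
After op 1 (insert('u')): buffer="mkwuhxruxu" (len 10), cursors c1@4 c2@8 c3@10, authorship ...1...2.3
After op 2 (move_left): buffer="mkwuhxruxu" (len 10), cursors c1@3 c2@7 c3@9, authorship ...1...2.3
After op 3 (insert('m')): buffer="mkwmuhxrmuxmu" (len 13), cursors c1@4 c2@9 c3@12, authorship ...11...22.33
After op 4 (add_cursor(0)): buffer="mkwmuhxrmuxmu" (len 13), cursors c4@0 c1@4 c2@9 c3@12, authorship ...11...22.33
After op 5 (delete): buffer="mkwuhxruxu" (len 10), cursors c4@0 c1@3 c2@7 c3@9, authorship ...1...2.3
After op 6 (move_left): buffer="mkwuhxruxu" (len 10), cursors c4@0 c1@2 c2@6 c3@8, authorship ...1...2.3
After op 7 (delete): buffer="mwuhrxu" (len 7), cursors c4@0 c1@1 c2@4 c3@5, authorship ..1...3
After op 8 (insert('d')): buffer="dmdwuhdrdxu" (len 11), cursors c4@1 c1@3 c2@7 c3@9, authorship 4.1.1.2.3.3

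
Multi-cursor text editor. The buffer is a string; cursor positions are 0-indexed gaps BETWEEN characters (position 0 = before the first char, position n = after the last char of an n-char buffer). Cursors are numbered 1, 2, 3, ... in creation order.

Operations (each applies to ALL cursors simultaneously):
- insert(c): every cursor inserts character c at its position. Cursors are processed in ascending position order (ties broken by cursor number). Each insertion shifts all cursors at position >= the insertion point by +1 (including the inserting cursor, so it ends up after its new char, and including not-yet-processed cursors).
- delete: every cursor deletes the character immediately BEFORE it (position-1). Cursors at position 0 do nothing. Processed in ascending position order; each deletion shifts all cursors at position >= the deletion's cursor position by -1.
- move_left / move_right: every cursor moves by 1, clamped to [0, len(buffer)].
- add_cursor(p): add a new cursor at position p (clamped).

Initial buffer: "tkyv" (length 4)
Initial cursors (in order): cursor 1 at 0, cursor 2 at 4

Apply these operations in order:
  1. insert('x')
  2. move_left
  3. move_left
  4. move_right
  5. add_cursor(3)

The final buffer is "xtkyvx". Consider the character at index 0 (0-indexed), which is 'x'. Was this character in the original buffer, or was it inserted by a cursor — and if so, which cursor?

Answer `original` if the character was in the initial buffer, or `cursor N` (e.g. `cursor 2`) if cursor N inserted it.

Answer: cursor 1

Derivation:
After op 1 (insert('x')): buffer="xtkyvx" (len 6), cursors c1@1 c2@6, authorship 1....2
After op 2 (move_left): buffer="xtkyvx" (len 6), cursors c1@0 c2@5, authorship 1....2
After op 3 (move_left): buffer="xtkyvx" (len 6), cursors c1@0 c2@4, authorship 1....2
After op 4 (move_right): buffer="xtkyvx" (len 6), cursors c1@1 c2@5, authorship 1....2
After op 5 (add_cursor(3)): buffer="xtkyvx" (len 6), cursors c1@1 c3@3 c2@5, authorship 1....2
Authorship (.=original, N=cursor N): 1 . . . . 2
Index 0: author = 1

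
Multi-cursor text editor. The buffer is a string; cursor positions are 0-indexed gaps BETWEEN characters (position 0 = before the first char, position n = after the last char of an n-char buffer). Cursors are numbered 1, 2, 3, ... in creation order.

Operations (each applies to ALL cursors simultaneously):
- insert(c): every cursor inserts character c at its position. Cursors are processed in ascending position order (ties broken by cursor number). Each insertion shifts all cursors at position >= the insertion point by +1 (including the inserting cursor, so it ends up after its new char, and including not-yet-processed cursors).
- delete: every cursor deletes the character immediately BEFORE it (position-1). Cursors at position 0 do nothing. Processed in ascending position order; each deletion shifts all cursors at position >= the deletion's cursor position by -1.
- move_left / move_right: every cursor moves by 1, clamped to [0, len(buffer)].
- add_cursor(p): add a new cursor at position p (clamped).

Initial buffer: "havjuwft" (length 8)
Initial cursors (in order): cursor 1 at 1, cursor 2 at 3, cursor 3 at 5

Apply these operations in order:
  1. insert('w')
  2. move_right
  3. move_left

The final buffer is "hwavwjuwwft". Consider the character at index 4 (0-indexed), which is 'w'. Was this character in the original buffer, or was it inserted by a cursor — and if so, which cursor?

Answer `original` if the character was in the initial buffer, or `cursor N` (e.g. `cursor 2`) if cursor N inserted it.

After op 1 (insert('w')): buffer="hwavwjuwwft" (len 11), cursors c1@2 c2@5 c3@8, authorship .1..2..3...
After op 2 (move_right): buffer="hwavwjuwwft" (len 11), cursors c1@3 c2@6 c3@9, authorship .1..2..3...
After op 3 (move_left): buffer="hwavwjuwwft" (len 11), cursors c1@2 c2@5 c3@8, authorship .1..2..3...
Authorship (.=original, N=cursor N): . 1 . . 2 . . 3 . . .
Index 4: author = 2

Answer: cursor 2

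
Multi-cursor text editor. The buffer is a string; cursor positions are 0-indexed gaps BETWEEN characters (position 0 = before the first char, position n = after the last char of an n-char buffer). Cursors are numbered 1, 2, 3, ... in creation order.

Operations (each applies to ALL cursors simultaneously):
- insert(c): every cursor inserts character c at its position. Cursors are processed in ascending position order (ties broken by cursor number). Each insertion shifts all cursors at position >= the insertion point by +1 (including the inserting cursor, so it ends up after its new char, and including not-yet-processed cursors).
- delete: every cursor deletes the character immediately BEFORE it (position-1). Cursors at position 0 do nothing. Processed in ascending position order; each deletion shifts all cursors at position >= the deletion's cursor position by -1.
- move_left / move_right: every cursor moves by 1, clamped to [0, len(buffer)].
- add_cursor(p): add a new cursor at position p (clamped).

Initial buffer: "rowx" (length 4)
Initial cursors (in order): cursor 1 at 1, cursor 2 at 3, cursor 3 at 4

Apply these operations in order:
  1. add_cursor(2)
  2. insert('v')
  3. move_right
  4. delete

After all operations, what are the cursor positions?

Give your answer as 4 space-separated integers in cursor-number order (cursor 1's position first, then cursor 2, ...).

Answer: 2 4 4 3

Derivation:
After op 1 (add_cursor(2)): buffer="rowx" (len 4), cursors c1@1 c4@2 c2@3 c3@4, authorship ....
After op 2 (insert('v')): buffer="rvovwvxv" (len 8), cursors c1@2 c4@4 c2@6 c3@8, authorship .1.4.2.3
After op 3 (move_right): buffer="rvovwvxv" (len 8), cursors c1@3 c4@5 c2@7 c3@8, authorship .1.4.2.3
After op 4 (delete): buffer="rvvv" (len 4), cursors c1@2 c4@3 c2@4 c3@4, authorship .142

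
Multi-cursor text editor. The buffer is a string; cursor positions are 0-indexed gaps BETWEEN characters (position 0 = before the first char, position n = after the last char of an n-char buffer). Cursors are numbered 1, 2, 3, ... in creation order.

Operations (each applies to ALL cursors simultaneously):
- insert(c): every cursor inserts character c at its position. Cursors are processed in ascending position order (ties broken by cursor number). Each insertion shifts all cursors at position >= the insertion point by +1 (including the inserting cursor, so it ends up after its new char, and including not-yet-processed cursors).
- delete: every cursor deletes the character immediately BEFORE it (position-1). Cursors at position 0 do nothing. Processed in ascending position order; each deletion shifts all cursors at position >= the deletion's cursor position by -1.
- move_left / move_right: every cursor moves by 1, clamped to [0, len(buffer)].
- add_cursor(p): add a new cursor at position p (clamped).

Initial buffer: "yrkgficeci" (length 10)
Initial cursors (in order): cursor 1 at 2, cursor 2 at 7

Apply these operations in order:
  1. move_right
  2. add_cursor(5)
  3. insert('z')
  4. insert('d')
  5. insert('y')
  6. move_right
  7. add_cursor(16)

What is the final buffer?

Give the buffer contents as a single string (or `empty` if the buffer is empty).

After op 1 (move_right): buffer="yrkgficeci" (len 10), cursors c1@3 c2@8, authorship ..........
After op 2 (add_cursor(5)): buffer="yrkgficeci" (len 10), cursors c1@3 c3@5 c2@8, authorship ..........
After op 3 (insert('z')): buffer="yrkzgfzicezci" (len 13), cursors c1@4 c3@7 c2@11, authorship ...1..3...2..
After op 4 (insert('d')): buffer="yrkzdgfzdicezdci" (len 16), cursors c1@5 c3@9 c2@14, authorship ...11..33...22..
After op 5 (insert('y')): buffer="yrkzdygfzdyicezdyci" (len 19), cursors c1@6 c3@11 c2@17, authorship ...111..333...222..
After op 6 (move_right): buffer="yrkzdygfzdyicezdyci" (len 19), cursors c1@7 c3@12 c2@18, authorship ...111..333...222..
After op 7 (add_cursor(16)): buffer="yrkzdygfzdyicezdyci" (len 19), cursors c1@7 c3@12 c4@16 c2@18, authorship ...111..333...222..

Answer: yrkzdygfzdyicezdyci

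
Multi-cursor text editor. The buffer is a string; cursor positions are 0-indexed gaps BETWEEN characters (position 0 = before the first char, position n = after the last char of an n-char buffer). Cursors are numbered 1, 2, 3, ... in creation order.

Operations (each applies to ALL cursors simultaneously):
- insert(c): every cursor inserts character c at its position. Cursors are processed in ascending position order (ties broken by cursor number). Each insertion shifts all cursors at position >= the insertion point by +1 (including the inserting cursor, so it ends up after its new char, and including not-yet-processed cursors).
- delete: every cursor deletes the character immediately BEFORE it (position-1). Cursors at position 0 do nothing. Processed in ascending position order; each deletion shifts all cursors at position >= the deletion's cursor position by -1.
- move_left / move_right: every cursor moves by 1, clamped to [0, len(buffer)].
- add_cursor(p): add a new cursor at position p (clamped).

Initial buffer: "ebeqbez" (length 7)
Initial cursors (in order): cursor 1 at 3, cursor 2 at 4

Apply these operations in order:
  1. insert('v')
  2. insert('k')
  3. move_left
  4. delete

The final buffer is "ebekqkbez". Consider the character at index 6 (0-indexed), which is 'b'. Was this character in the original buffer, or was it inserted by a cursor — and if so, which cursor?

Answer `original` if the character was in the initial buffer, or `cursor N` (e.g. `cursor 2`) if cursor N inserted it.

Answer: original

Derivation:
After op 1 (insert('v')): buffer="ebevqvbez" (len 9), cursors c1@4 c2@6, authorship ...1.2...
After op 2 (insert('k')): buffer="ebevkqvkbez" (len 11), cursors c1@5 c2@8, authorship ...11.22...
After op 3 (move_left): buffer="ebevkqvkbez" (len 11), cursors c1@4 c2@7, authorship ...11.22...
After op 4 (delete): buffer="ebekqkbez" (len 9), cursors c1@3 c2@5, authorship ...1.2...
Authorship (.=original, N=cursor N): . . . 1 . 2 . . .
Index 6: author = original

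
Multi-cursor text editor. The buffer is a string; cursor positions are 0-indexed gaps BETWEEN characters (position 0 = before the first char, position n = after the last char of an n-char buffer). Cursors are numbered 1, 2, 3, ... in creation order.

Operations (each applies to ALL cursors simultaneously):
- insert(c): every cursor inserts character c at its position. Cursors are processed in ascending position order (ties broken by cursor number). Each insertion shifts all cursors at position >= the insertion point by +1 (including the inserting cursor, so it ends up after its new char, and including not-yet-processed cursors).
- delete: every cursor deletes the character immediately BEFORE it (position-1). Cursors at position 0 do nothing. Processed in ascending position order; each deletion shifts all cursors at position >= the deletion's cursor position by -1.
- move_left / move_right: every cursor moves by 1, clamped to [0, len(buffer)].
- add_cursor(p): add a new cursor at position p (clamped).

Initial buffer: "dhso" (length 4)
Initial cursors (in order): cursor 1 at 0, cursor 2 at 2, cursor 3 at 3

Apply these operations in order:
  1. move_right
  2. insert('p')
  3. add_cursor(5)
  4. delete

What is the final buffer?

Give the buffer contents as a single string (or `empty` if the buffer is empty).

After op 1 (move_right): buffer="dhso" (len 4), cursors c1@1 c2@3 c3@4, authorship ....
After op 2 (insert('p')): buffer="dphspop" (len 7), cursors c1@2 c2@5 c3@7, authorship .1..2.3
After op 3 (add_cursor(5)): buffer="dphspop" (len 7), cursors c1@2 c2@5 c4@5 c3@7, authorship .1..2.3
After op 4 (delete): buffer="dho" (len 3), cursors c1@1 c2@2 c4@2 c3@3, authorship ...

Answer: dho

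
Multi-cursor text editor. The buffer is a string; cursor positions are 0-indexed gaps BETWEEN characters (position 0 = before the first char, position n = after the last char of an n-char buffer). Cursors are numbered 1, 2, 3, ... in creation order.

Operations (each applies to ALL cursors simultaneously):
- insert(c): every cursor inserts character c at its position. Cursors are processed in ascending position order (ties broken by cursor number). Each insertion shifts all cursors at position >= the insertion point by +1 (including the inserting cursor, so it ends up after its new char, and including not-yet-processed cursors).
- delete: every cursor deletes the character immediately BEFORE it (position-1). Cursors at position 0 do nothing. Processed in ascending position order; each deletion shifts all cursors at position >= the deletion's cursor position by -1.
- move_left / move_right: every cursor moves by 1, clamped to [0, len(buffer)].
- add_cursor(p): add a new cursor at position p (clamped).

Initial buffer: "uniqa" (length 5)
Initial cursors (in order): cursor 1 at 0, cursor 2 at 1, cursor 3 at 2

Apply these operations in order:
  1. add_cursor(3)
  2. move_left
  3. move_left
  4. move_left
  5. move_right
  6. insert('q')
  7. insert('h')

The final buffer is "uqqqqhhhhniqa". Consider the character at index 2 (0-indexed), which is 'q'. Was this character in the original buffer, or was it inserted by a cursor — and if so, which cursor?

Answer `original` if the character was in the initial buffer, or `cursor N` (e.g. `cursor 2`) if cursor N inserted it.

Answer: cursor 2

Derivation:
After op 1 (add_cursor(3)): buffer="uniqa" (len 5), cursors c1@0 c2@1 c3@2 c4@3, authorship .....
After op 2 (move_left): buffer="uniqa" (len 5), cursors c1@0 c2@0 c3@1 c4@2, authorship .....
After op 3 (move_left): buffer="uniqa" (len 5), cursors c1@0 c2@0 c3@0 c4@1, authorship .....
After op 4 (move_left): buffer="uniqa" (len 5), cursors c1@0 c2@0 c3@0 c4@0, authorship .....
After op 5 (move_right): buffer="uniqa" (len 5), cursors c1@1 c2@1 c3@1 c4@1, authorship .....
After op 6 (insert('q')): buffer="uqqqqniqa" (len 9), cursors c1@5 c2@5 c3@5 c4@5, authorship .1234....
After op 7 (insert('h')): buffer="uqqqqhhhhniqa" (len 13), cursors c1@9 c2@9 c3@9 c4@9, authorship .12341234....
Authorship (.=original, N=cursor N): . 1 2 3 4 1 2 3 4 . . . .
Index 2: author = 2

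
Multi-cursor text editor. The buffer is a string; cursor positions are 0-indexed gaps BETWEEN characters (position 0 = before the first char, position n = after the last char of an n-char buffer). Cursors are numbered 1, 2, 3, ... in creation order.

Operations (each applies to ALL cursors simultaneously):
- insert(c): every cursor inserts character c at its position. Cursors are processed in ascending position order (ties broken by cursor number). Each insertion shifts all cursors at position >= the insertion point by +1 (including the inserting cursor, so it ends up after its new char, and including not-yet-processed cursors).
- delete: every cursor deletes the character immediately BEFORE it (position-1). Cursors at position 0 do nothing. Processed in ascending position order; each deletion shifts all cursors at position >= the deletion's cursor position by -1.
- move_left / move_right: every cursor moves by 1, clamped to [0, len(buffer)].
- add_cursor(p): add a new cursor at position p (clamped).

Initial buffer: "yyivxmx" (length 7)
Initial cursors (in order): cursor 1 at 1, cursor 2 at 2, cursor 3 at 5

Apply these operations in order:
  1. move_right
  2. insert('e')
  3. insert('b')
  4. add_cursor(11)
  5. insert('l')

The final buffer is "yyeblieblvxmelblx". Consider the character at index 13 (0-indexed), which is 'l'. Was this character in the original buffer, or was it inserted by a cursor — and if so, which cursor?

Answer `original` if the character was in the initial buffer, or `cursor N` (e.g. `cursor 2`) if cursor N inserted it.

Answer: cursor 4

Derivation:
After op 1 (move_right): buffer="yyivxmx" (len 7), cursors c1@2 c2@3 c3@6, authorship .......
After op 2 (insert('e')): buffer="yyeievxmex" (len 10), cursors c1@3 c2@5 c3@9, authorship ..1.2...3.
After op 3 (insert('b')): buffer="yyebiebvxmebx" (len 13), cursors c1@4 c2@7 c3@12, authorship ..11.22...33.
After op 4 (add_cursor(11)): buffer="yyebiebvxmebx" (len 13), cursors c1@4 c2@7 c4@11 c3@12, authorship ..11.22...33.
After op 5 (insert('l')): buffer="yyeblieblvxmelblx" (len 17), cursors c1@5 c2@9 c4@14 c3@16, authorship ..111.222...3433.
Authorship (.=original, N=cursor N): . . 1 1 1 . 2 2 2 . . . 3 4 3 3 .
Index 13: author = 4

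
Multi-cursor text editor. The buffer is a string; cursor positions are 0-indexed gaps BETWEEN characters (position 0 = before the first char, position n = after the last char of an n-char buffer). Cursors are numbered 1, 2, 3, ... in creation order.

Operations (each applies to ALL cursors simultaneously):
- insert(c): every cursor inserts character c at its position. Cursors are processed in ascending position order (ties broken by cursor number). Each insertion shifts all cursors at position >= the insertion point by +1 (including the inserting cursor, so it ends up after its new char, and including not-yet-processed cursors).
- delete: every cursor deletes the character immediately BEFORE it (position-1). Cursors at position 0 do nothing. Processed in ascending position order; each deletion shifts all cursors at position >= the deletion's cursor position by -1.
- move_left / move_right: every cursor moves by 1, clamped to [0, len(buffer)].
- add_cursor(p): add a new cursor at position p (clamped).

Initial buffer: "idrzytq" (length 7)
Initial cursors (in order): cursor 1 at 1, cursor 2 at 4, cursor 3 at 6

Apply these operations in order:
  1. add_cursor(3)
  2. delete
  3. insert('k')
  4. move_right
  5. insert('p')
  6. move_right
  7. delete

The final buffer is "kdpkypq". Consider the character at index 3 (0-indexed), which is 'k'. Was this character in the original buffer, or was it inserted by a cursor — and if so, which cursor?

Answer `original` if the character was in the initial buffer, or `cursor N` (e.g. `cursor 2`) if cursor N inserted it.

After op 1 (add_cursor(3)): buffer="idrzytq" (len 7), cursors c1@1 c4@3 c2@4 c3@6, authorship .......
After op 2 (delete): buffer="dyq" (len 3), cursors c1@0 c2@1 c4@1 c3@2, authorship ...
After op 3 (insert('k')): buffer="kdkkykq" (len 7), cursors c1@1 c2@4 c4@4 c3@6, authorship 1.24.3.
After op 4 (move_right): buffer="kdkkykq" (len 7), cursors c1@2 c2@5 c4@5 c3@7, authorship 1.24.3.
After op 5 (insert('p')): buffer="kdpkkyppkqp" (len 11), cursors c1@3 c2@8 c4@8 c3@11, authorship 1.124.243.3
After op 6 (move_right): buffer="kdpkkyppkqp" (len 11), cursors c1@4 c2@9 c4@9 c3@11, authorship 1.124.243.3
After op 7 (delete): buffer="kdpkypq" (len 7), cursors c1@3 c2@6 c4@6 c3@7, authorship 1.14.2.
Authorship (.=original, N=cursor N): 1 . 1 4 . 2 .
Index 3: author = 4

Answer: cursor 4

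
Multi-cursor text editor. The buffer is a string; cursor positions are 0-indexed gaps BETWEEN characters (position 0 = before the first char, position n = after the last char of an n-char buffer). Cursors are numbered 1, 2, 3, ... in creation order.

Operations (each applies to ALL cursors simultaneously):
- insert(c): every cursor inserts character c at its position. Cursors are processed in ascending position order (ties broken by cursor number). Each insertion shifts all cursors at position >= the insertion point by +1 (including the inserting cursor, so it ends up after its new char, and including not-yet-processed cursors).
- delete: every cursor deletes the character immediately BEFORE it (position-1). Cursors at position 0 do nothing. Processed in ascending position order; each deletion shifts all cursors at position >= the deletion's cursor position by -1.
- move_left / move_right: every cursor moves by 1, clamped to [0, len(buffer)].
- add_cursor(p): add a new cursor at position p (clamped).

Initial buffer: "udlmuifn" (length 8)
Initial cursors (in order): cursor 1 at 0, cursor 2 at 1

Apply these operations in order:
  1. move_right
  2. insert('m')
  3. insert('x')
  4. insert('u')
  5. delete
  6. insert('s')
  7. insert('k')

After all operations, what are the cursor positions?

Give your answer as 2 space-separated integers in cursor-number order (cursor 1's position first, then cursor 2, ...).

Answer: 5 10

Derivation:
After op 1 (move_right): buffer="udlmuifn" (len 8), cursors c1@1 c2@2, authorship ........
After op 2 (insert('m')): buffer="umdmlmuifn" (len 10), cursors c1@2 c2@4, authorship .1.2......
After op 3 (insert('x')): buffer="umxdmxlmuifn" (len 12), cursors c1@3 c2@6, authorship .11.22......
After op 4 (insert('u')): buffer="umxudmxulmuifn" (len 14), cursors c1@4 c2@8, authorship .111.222......
After op 5 (delete): buffer="umxdmxlmuifn" (len 12), cursors c1@3 c2@6, authorship .11.22......
After op 6 (insert('s')): buffer="umxsdmxslmuifn" (len 14), cursors c1@4 c2@8, authorship .111.222......
After op 7 (insert('k')): buffer="umxskdmxsklmuifn" (len 16), cursors c1@5 c2@10, authorship .1111.2222......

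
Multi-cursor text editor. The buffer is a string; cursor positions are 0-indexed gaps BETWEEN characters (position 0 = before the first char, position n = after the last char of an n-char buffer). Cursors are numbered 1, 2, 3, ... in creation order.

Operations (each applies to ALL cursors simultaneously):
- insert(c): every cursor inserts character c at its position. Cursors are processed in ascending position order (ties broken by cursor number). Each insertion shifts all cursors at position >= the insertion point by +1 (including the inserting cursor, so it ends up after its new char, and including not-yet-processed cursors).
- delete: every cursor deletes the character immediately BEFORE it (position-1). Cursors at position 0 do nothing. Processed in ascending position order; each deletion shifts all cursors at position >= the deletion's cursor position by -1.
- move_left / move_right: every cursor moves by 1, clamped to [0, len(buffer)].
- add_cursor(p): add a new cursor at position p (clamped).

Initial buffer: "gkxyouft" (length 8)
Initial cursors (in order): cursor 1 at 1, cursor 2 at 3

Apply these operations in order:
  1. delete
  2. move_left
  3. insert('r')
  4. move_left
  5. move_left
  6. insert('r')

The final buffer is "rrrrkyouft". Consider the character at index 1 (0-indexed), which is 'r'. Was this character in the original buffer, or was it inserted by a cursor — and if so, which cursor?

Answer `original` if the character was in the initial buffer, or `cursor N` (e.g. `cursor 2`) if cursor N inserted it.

Answer: cursor 2

Derivation:
After op 1 (delete): buffer="kyouft" (len 6), cursors c1@0 c2@1, authorship ......
After op 2 (move_left): buffer="kyouft" (len 6), cursors c1@0 c2@0, authorship ......
After op 3 (insert('r')): buffer="rrkyouft" (len 8), cursors c1@2 c2@2, authorship 12......
After op 4 (move_left): buffer="rrkyouft" (len 8), cursors c1@1 c2@1, authorship 12......
After op 5 (move_left): buffer="rrkyouft" (len 8), cursors c1@0 c2@0, authorship 12......
After op 6 (insert('r')): buffer="rrrrkyouft" (len 10), cursors c1@2 c2@2, authorship 1212......
Authorship (.=original, N=cursor N): 1 2 1 2 . . . . . .
Index 1: author = 2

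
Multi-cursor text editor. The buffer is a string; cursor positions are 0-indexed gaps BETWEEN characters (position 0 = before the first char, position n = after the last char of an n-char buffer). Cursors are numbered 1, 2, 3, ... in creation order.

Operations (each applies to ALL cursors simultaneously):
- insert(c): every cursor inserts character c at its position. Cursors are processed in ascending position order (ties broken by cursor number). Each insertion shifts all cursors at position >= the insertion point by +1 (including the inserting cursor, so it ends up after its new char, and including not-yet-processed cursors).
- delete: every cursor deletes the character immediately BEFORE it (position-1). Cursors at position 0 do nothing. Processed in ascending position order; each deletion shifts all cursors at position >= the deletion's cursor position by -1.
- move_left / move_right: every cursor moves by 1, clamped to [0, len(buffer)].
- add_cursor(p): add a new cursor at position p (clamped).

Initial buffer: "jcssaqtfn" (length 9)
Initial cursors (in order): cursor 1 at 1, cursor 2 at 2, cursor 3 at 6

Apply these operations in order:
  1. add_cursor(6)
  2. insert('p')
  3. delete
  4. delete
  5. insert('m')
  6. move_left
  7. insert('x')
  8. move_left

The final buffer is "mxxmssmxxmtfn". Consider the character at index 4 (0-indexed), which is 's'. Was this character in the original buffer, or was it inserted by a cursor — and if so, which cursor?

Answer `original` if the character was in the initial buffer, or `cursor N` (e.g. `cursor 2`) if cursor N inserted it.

After op 1 (add_cursor(6)): buffer="jcssaqtfn" (len 9), cursors c1@1 c2@2 c3@6 c4@6, authorship .........
After op 2 (insert('p')): buffer="jpcpssaqpptfn" (len 13), cursors c1@2 c2@4 c3@10 c4@10, authorship .1.2....34...
After op 3 (delete): buffer="jcssaqtfn" (len 9), cursors c1@1 c2@2 c3@6 c4@6, authorship .........
After op 4 (delete): buffer="sstfn" (len 5), cursors c1@0 c2@0 c3@2 c4@2, authorship .....
After op 5 (insert('m')): buffer="mmssmmtfn" (len 9), cursors c1@2 c2@2 c3@6 c4@6, authorship 12..34...
After op 6 (move_left): buffer="mmssmmtfn" (len 9), cursors c1@1 c2@1 c3@5 c4@5, authorship 12..34...
After op 7 (insert('x')): buffer="mxxmssmxxmtfn" (len 13), cursors c1@3 c2@3 c3@9 c4@9, authorship 1122..3344...
After op 8 (move_left): buffer="mxxmssmxxmtfn" (len 13), cursors c1@2 c2@2 c3@8 c4@8, authorship 1122..3344...
Authorship (.=original, N=cursor N): 1 1 2 2 . . 3 3 4 4 . . .
Index 4: author = original

Answer: original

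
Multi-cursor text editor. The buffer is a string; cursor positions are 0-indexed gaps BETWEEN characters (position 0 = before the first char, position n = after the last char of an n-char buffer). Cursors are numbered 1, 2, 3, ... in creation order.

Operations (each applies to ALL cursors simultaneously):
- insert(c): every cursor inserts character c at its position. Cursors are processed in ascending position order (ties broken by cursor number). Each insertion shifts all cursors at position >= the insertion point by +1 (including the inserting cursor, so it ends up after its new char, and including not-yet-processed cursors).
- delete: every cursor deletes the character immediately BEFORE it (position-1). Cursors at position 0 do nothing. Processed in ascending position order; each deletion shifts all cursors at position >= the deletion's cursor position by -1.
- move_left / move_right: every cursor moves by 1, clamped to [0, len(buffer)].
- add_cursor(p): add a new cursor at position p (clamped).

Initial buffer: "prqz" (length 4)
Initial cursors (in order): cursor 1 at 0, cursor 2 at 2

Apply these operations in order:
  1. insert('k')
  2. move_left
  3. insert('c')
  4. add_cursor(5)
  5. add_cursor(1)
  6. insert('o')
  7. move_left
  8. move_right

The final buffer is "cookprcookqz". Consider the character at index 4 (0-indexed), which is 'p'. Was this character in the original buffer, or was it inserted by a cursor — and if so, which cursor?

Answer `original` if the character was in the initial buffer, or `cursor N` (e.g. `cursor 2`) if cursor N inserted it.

Answer: original

Derivation:
After op 1 (insert('k')): buffer="kprkqz" (len 6), cursors c1@1 c2@4, authorship 1..2..
After op 2 (move_left): buffer="kprkqz" (len 6), cursors c1@0 c2@3, authorship 1..2..
After op 3 (insert('c')): buffer="ckprckqz" (len 8), cursors c1@1 c2@5, authorship 11..22..
After op 4 (add_cursor(5)): buffer="ckprckqz" (len 8), cursors c1@1 c2@5 c3@5, authorship 11..22..
After op 5 (add_cursor(1)): buffer="ckprckqz" (len 8), cursors c1@1 c4@1 c2@5 c3@5, authorship 11..22..
After op 6 (insert('o')): buffer="cookprcookqz" (len 12), cursors c1@3 c4@3 c2@9 c3@9, authorship 1141..2232..
After op 7 (move_left): buffer="cookprcookqz" (len 12), cursors c1@2 c4@2 c2@8 c3@8, authorship 1141..2232..
After op 8 (move_right): buffer="cookprcookqz" (len 12), cursors c1@3 c4@3 c2@9 c3@9, authorship 1141..2232..
Authorship (.=original, N=cursor N): 1 1 4 1 . . 2 2 3 2 . .
Index 4: author = original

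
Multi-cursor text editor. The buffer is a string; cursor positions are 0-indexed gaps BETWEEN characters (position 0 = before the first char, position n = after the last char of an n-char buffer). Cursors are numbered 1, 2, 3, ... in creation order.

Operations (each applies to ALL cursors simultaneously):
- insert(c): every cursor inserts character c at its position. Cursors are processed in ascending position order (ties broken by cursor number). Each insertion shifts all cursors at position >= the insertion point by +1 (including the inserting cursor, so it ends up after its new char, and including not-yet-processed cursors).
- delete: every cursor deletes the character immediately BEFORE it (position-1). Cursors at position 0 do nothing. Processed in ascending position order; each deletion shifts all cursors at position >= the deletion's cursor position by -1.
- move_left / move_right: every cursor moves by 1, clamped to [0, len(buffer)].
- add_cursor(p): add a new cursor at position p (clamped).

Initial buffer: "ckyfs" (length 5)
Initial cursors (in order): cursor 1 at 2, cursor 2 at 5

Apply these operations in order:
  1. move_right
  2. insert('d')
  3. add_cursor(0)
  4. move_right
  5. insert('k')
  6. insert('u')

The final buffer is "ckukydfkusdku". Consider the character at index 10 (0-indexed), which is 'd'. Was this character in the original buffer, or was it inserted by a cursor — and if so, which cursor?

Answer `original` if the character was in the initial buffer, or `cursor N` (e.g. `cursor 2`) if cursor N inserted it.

Answer: cursor 2

Derivation:
After op 1 (move_right): buffer="ckyfs" (len 5), cursors c1@3 c2@5, authorship .....
After op 2 (insert('d')): buffer="ckydfsd" (len 7), cursors c1@4 c2@7, authorship ...1..2
After op 3 (add_cursor(0)): buffer="ckydfsd" (len 7), cursors c3@0 c1@4 c2@7, authorship ...1..2
After op 4 (move_right): buffer="ckydfsd" (len 7), cursors c3@1 c1@5 c2@7, authorship ...1..2
After op 5 (insert('k')): buffer="ckkydfksdk" (len 10), cursors c3@2 c1@7 c2@10, authorship .3..1.1.22
After op 6 (insert('u')): buffer="ckukydfkusdku" (len 13), cursors c3@3 c1@9 c2@13, authorship .33..1.11.222
Authorship (.=original, N=cursor N): . 3 3 . . 1 . 1 1 . 2 2 2
Index 10: author = 2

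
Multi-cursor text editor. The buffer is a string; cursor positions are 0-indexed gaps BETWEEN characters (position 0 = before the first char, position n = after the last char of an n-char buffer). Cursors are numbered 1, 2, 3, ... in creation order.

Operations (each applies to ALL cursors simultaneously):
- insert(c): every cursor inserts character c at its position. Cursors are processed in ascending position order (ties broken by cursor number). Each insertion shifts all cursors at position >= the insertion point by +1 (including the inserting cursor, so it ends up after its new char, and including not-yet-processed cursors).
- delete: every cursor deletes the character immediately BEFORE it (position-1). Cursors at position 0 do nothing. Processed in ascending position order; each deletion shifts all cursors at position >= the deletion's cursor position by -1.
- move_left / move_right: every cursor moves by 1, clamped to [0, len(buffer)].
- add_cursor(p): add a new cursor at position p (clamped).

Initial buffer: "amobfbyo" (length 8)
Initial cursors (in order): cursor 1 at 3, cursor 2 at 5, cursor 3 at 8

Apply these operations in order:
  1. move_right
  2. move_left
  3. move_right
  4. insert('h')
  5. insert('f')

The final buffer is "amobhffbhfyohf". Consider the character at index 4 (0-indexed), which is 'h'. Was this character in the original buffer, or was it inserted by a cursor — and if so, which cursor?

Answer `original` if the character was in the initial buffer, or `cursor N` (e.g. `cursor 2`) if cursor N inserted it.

After op 1 (move_right): buffer="amobfbyo" (len 8), cursors c1@4 c2@6 c3@8, authorship ........
After op 2 (move_left): buffer="amobfbyo" (len 8), cursors c1@3 c2@5 c3@7, authorship ........
After op 3 (move_right): buffer="amobfbyo" (len 8), cursors c1@4 c2@6 c3@8, authorship ........
After op 4 (insert('h')): buffer="amobhfbhyoh" (len 11), cursors c1@5 c2@8 c3@11, authorship ....1..2..3
After op 5 (insert('f')): buffer="amobhffbhfyohf" (len 14), cursors c1@6 c2@10 c3@14, authorship ....11..22..33
Authorship (.=original, N=cursor N): . . . . 1 1 . . 2 2 . . 3 3
Index 4: author = 1

Answer: cursor 1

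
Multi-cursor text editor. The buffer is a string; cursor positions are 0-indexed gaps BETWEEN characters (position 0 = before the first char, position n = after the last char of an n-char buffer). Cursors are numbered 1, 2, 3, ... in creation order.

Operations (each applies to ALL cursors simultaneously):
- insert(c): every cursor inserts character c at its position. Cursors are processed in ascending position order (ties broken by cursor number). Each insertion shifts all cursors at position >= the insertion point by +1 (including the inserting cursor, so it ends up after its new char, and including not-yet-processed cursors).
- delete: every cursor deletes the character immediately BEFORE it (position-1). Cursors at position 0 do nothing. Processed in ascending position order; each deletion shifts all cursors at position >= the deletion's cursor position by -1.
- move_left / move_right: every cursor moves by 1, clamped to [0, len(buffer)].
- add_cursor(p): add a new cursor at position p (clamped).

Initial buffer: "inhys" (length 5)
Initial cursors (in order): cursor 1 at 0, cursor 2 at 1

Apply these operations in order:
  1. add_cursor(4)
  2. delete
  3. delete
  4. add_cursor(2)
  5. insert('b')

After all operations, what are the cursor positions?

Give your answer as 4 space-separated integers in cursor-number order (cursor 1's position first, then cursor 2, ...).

Answer: 2 2 4 6

Derivation:
After op 1 (add_cursor(4)): buffer="inhys" (len 5), cursors c1@0 c2@1 c3@4, authorship .....
After op 2 (delete): buffer="nhs" (len 3), cursors c1@0 c2@0 c3@2, authorship ...
After op 3 (delete): buffer="ns" (len 2), cursors c1@0 c2@0 c3@1, authorship ..
After op 4 (add_cursor(2)): buffer="ns" (len 2), cursors c1@0 c2@0 c3@1 c4@2, authorship ..
After op 5 (insert('b')): buffer="bbnbsb" (len 6), cursors c1@2 c2@2 c3@4 c4@6, authorship 12.3.4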